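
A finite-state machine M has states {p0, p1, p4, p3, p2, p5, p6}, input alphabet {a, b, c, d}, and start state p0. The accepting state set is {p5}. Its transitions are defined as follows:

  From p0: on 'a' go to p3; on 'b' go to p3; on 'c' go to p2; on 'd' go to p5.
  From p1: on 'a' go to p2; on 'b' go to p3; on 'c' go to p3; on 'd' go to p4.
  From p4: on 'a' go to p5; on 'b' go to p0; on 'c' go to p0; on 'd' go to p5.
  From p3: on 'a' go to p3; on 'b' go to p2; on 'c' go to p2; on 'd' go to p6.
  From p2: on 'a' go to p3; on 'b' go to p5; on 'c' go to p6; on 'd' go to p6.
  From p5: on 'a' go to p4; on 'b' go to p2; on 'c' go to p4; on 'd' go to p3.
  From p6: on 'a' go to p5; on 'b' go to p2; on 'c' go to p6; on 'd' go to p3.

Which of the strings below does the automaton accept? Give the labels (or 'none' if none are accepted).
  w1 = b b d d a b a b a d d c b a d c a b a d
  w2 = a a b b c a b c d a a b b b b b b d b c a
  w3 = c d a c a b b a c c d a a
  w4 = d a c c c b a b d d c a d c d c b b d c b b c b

w2

w1:
  start at p0
  read 'b': p0 → p3
  read 'b': p3 → p2
  read 'd': p2 → p6
  read 'd': p6 → p3
  read 'a': p3 → p3
  read 'b': p3 → p2
  read 'a': p2 → p3
  read 'b': p3 → p2
  read 'a': p2 → p3
  read 'd': p3 → p6
  read 'd': p6 → p3
  read 'c': p3 → p2
  read 'b': p2 → p5
  read 'a': p5 → p4
  read 'd': p4 → p5
  read 'c': p5 → p4
  read 'a': p4 → p5
  read 'b': p5 → p2
  read 'a': p2 → p3
  read 'd': p3 → p6
  end p6, rejected
w2:
  start at p0
  read 'a': p0 → p3
  read 'a': p3 → p3
  read 'b': p3 → p2
  read 'b': p2 → p5
  read 'c': p5 → p4
  read 'a': p4 → p5
  read 'b': p5 → p2
  read 'c': p2 → p6
  read 'd': p6 → p3
  read 'a': p3 → p3
  read 'a': p3 → p3
  read 'b': p3 → p2
  read 'b': p2 → p5
  read 'b': p5 → p2
  read 'b': p2 → p5
  read 'b': p5 → p2
  read 'b': p2 → p5
  read 'd': p5 → p3
  read 'b': p3 → p2
  read 'c': p2 → p6
  read 'a': p6 → p5
  end p5, accepted
w3:
  start at p0
  read 'c': p0 → p2
  read 'd': p2 → p6
  read 'a': p6 → p5
  read 'c': p5 → p4
  read 'a': p4 → p5
  read 'b': p5 → p2
  read 'b': p2 → p5
  read 'a': p5 → p4
  read 'c': p4 → p0
  read 'c': p0 → p2
  read 'd': p2 → p6
  read 'a': p6 → p5
  read 'a': p5 → p4
  end p4, rejected
w4:
  start at p0
  read 'd': p0 → p5
  read 'a': p5 → p4
  read 'c': p4 → p0
  read 'c': p0 → p2
  read 'c': p2 → p6
  read 'b': p6 → p2
  read 'a': p2 → p3
  read 'b': p3 → p2
  read 'd': p2 → p6
  read 'd': p6 → p3
  read 'c': p3 → p2
  read 'a': p2 → p3
  read 'd': p3 → p6
  read 'c': p6 → p6
  read 'd': p6 → p3
  read 'c': p3 → p2
  read 'b': p2 → p5
  read 'b': p5 → p2
  read 'd': p2 → p6
  read 'c': p6 → p6
  read 'b': p6 → p2
  read 'b': p2 → p5
  read 'c': p5 → p4
  read 'b': p4 → p0
  end p0, rejected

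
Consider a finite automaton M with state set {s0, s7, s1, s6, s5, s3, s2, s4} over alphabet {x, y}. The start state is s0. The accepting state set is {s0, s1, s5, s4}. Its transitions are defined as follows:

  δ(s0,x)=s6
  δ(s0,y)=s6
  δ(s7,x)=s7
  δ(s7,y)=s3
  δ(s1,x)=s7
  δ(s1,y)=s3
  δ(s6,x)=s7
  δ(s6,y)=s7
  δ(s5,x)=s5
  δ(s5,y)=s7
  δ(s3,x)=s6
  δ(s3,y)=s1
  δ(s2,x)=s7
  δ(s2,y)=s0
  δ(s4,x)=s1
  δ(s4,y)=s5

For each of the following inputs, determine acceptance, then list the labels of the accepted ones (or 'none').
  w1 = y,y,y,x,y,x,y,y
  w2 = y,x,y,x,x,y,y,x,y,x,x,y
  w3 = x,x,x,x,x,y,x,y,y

w1

w1: Trace: s0 -y-> s6 -y-> s7 -y-> s3 -x-> s6 -y-> s7 -x-> s7 -y-> s3 -y-> s1  → end s1, accepted
w2: Trace: s0 -y-> s6 -x-> s7 -y-> s3 -x-> s6 -x-> s7 -y-> s3 -y-> s1 -x-> s7 -y-> s3 -x-> s6 -x-> s7 -y-> s3  → end s3, rejected
w3: Trace: s0 -x-> s6 -x-> s7 -x-> s7 -x-> s7 -x-> s7 -y-> s3 -x-> s6 -y-> s7 -y-> s3  → end s3, rejected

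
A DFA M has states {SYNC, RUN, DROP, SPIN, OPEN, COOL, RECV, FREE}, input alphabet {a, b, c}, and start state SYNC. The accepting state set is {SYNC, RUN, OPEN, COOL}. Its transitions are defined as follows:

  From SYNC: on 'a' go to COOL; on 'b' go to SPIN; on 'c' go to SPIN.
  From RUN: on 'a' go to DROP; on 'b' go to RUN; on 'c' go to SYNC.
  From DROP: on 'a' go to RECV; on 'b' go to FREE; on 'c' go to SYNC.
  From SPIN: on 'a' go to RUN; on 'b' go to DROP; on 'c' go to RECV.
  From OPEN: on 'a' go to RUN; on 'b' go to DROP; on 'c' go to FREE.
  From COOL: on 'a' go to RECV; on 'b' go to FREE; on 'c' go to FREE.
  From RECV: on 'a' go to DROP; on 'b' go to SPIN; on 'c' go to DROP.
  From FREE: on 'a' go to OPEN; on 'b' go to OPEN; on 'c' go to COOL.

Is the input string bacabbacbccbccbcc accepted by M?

start at SYNC
read 'b': SYNC → SPIN
read 'a': SPIN → RUN
read 'c': RUN → SYNC
read 'a': SYNC → COOL
read 'b': COOL → FREE
read 'b': FREE → OPEN
read 'a': OPEN → RUN
read 'c': RUN → SYNC
read 'b': SYNC → SPIN
read 'c': SPIN → RECV
read 'c': RECV → DROP
read 'b': DROP → FREE
read 'c': FREE → COOL
read 'c': COOL → FREE
read 'b': FREE → OPEN
read 'c': OPEN → FREE
read 'c': FREE → COOL
End state COOL is accepting.

Yes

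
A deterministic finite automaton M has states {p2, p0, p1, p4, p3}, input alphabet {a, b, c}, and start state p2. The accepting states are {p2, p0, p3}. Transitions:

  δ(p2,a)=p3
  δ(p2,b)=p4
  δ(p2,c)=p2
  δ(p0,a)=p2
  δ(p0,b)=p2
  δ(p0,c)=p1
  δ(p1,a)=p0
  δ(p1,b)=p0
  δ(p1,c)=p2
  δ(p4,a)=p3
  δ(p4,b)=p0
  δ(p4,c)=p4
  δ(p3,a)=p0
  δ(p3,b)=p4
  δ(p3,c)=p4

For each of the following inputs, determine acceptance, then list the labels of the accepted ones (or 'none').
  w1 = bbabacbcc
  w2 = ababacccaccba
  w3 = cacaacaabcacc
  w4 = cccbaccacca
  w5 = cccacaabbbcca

w1, w2, w4, w5

w1: Trace: p2 -b-> p4 -b-> p0 -a-> p2 -b-> p4 -a-> p3 -c-> p4 -b-> p0 -c-> p1 -c-> p2  → end p2, accepted
w2: Trace: p2 -a-> p3 -b-> p4 -a-> p3 -b-> p4 -a-> p3 -c-> p4 -c-> p4 -c-> p4 -a-> p3 -c-> p4 -c-> p4 -b-> p0 -a-> p2  → end p2, accepted
w3: Trace: p2 -c-> p2 -a-> p3 -c-> p4 -a-> p3 -a-> p0 -c-> p1 -a-> p0 -a-> p2 -b-> p4 -c-> p4 -a-> p3 -c-> p4 -c-> p4  → end p4, rejected
w4: Trace: p2 -c-> p2 -c-> p2 -c-> p2 -b-> p4 -a-> p3 -c-> p4 -c-> p4 -a-> p3 -c-> p4 -c-> p4 -a-> p3  → end p3, accepted
w5: Trace: p2 -c-> p2 -c-> p2 -c-> p2 -a-> p3 -c-> p4 -a-> p3 -a-> p0 -b-> p2 -b-> p4 -b-> p0 -c-> p1 -c-> p2 -a-> p3  → end p3, accepted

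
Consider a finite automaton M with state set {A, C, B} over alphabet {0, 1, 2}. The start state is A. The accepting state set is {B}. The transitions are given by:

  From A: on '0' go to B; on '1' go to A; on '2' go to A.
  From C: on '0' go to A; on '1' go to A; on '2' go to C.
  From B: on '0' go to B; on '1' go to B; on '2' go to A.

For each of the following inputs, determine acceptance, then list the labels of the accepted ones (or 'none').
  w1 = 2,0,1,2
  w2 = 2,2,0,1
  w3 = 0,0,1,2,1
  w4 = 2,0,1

w1: A → A → B → B → A  → end A, rejected
w2: A → A → A → B → B  → end B, accepted
w3: A → B → B → B → A → A  → end A, rejected
w4: A → A → B → B  → end B, accepted

w2, w4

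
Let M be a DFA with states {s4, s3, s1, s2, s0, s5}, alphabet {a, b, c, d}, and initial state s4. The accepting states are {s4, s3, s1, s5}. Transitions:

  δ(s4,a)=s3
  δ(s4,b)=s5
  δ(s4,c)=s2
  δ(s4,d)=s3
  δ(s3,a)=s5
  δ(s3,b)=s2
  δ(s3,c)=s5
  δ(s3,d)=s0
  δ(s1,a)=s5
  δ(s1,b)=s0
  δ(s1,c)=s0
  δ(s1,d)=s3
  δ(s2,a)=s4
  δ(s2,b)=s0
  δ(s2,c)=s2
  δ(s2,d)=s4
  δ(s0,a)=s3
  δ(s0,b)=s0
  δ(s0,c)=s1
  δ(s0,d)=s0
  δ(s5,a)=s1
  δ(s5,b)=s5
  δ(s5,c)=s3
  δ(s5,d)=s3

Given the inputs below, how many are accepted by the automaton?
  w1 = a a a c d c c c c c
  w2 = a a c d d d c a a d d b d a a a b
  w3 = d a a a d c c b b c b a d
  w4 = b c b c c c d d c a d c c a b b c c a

w1:
  start at s4
  read 'a': s4 → s3
  read 'a': s3 → s5
  read 'a': s5 → s1
  read 'c': s1 → s0
  read 'd': s0 → s0
  read 'c': s0 → s1
  read 'c': s1 → s0
  read 'c': s0 → s1
  read 'c': s1 → s0
  read 'c': s0 → s1
  end s1, accepted
w2:
  start at s4
  read 'a': s4 → s3
  read 'a': s3 → s5
  read 'c': s5 → s3
  read 'd': s3 → s0
  read 'd': s0 → s0
  read 'd': s0 → s0
  read 'c': s0 → s1
  read 'a': s1 → s5
  read 'a': s5 → s1
  read 'd': s1 → s3
  read 'd': s3 → s0
  read 'b': s0 → s0
  read 'd': s0 → s0
  read 'a': s0 → s3
  read 'a': s3 → s5
  read 'a': s5 → s1
  read 'b': s1 → s0
  end s0, rejected
w3:
  start at s4
  read 'd': s4 → s3
  read 'a': s3 → s5
  read 'a': s5 → s1
  read 'a': s1 → s5
  read 'd': s5 → s3
  read 'c': s3 → s5
  read 'c': s5 → s3
  read 'b': s3 → s2
  read 'b': s2 → s0
  read 'c': s0 → s1
  read 'b': s1 → s0
  read 'a': s0 → s3
  read 'd': s3 → s0
  end s0, rejected
w4:
  start at s4
  read 'b': s4 → s5
  read 'c': s5 → s3
  read 'b': s3 → s2
  read 'c': s2 → s2
  read 'c': s2 → s2
  read 'c': s2 → s2
  read 'd': s2 → s4
  read 'd': s4 → s3
  read 'c': s3 → s5
  read 'a': s5 → s1
  read 'd': s1 → s3
  read 'c': s3 → s5
  read 'c': s5 → s3
  read 'a': s3 → s5
  read 'b': s5 → s5
  read 'b': s5 → s5
  read 'c': s5 → s3
  read 'c': s3 → s5
  read 'a': s5 → s1
  end s1, accepted

2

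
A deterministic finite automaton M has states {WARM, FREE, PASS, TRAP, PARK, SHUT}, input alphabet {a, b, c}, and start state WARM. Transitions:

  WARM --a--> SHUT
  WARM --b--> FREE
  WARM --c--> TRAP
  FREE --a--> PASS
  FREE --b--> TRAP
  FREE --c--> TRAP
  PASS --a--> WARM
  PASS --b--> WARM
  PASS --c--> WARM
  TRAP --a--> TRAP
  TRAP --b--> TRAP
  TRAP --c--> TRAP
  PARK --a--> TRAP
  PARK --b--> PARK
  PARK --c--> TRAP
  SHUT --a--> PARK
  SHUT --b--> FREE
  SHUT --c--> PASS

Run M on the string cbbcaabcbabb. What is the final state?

TRAP

Trace: WARM -c-> TRAP -b-> TRAP -b-> TRAP -c-> TRAP -a-> TRAP -a-> TRAP -b-> TRAP -c-> TRAP -b-> TRAP -a-> TRAP -b-> TRAP -b-> TRAP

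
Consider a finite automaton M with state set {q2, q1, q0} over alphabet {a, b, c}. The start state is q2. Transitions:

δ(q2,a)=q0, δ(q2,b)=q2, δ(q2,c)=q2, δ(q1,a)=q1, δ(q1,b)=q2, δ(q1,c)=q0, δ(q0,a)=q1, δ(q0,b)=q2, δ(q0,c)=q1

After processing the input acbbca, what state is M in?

q0

start at q2
read 'a': q2 → q0
read 'c': q0 → q1
read 'b': q1 → q2
read 'b': q2 → q2
read 'c': q2 → q2
read 'a': q2 → q0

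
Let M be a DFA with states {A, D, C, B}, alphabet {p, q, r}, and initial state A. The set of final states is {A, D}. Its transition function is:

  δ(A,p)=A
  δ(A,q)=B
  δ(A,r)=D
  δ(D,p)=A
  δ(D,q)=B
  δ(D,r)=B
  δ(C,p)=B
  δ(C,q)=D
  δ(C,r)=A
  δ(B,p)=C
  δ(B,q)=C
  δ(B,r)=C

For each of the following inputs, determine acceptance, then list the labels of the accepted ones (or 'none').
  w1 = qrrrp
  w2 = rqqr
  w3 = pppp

w1:
  start at A
  read 'q': A → B
  read 'r': B → C
  read 'r': C → A
  read 'r': A → D
  read 'p': D → A
  end A, accepted
w2:
  start at A
  read 'r': A → D
  read 'q': D → B
  read 'q': B → C
  read 'r': C → A
  end A, accepted
w3:
  start at A
  read 'p': A → A
  read 'p': A → A
  read 'p': A → A
  read 'p': A → A
  end A, accepted

w1, w2, w3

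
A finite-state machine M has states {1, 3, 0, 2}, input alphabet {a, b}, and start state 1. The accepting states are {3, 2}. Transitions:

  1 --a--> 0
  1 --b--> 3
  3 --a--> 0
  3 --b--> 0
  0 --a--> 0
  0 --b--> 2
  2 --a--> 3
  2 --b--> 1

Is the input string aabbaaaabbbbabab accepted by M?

No

Trace: 1 -a-> 0 -a-> 0 -b-> 2 -b-> 1 -a-> 0 -a-> 0 -a-> 0 -a-> 0 -b-> 2 -b-> 1 -b-> 3 -b-> 0 -a-> 0 -b-> 2 -a-> 3 -b-> 0
End state 0 is not accepting.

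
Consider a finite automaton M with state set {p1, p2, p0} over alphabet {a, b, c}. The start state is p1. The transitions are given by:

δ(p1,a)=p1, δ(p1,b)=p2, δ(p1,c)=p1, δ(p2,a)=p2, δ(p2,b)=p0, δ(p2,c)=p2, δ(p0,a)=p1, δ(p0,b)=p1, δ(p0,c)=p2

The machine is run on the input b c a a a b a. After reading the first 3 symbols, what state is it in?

p1 → p2 → p2 → p2
After 3 symbols: p2.

p2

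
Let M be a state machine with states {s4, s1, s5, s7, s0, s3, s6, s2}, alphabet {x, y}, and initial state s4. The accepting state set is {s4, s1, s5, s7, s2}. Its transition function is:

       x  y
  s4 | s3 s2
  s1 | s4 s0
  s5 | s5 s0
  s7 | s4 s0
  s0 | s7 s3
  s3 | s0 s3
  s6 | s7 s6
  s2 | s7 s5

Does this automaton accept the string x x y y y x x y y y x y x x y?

No

Trace: s4 -x-> s3 -x-> s0 -y-> s3 -y-> s3 -y-> s3 -x-> s0 -x-> s7 -y-> s0 -y-> s3 -y-> s3 -x-> s0 -y-> s3 -x-> s0 -x-> s7 -y-> s0
End state s0 is not accepting.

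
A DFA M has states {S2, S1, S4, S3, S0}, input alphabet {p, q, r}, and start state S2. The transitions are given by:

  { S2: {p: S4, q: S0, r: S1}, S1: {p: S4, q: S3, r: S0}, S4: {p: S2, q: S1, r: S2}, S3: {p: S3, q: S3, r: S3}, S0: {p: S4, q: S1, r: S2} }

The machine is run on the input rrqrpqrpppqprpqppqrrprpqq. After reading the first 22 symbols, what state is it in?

Trace: S2 -r-> S1 -r-> S0 -q-> S1 -r-> S0 -p-> S4 -q-> S1 -r-> S0 -p-> S4 -p-> S2 -p-> S4 -q-> S1 -p-> S4 -r-> S2 -p-> S4 -q-> S1 -p-> S4 -p-> S2 -q-> S0 -r-> S2 -r-> S1 -p-> S4 -r-> S2
After 22 symbols: S2.

S2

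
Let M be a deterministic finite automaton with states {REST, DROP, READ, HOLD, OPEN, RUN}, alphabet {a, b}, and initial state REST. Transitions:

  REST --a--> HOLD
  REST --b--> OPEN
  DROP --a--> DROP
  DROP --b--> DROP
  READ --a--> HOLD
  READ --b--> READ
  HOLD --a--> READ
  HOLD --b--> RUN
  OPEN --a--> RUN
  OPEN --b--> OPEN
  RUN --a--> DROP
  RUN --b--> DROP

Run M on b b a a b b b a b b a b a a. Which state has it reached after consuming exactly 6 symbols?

DROP

Trace: REST -b-> OPEN -b-> OPEN -a-> RUN -a-> DROP -b-> DROP -b-> DROP
After 6 symbols: DROP.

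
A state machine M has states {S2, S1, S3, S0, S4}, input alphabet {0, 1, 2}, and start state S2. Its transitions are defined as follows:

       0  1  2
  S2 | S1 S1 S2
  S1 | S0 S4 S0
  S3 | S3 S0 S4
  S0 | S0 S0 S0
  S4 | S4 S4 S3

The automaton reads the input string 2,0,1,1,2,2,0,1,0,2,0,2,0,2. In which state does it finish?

start at S2
read '2': S2 → S2
read '0': S2 → S1
read '1': S1 → S4
read '1': S4 → S4
read '2': S4 → S3
read '2': S3 → S4
read '0': S4 → S4
read '1': S4 → S4
read '0': S4 → S4
read '2': S4 → S3
read '0': S3 → S3
read '2': S3 → S4
read '0': S4 → S4
read '2': S4 → S3

S3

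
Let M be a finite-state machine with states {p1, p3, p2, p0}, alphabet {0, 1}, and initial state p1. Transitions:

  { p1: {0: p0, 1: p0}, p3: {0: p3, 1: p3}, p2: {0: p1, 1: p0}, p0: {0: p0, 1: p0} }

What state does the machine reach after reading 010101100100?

p0

p1 → p0 → p0 → p0 → p0 → p0 → p0 → p0 → p0 → p0 → p0 → p0 → p0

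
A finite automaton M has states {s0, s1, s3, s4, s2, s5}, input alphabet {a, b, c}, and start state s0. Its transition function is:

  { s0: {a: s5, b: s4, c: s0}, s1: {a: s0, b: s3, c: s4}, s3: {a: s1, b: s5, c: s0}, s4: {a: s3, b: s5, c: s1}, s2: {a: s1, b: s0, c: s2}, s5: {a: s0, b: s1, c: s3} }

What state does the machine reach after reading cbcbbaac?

s3

start at s0
read 'c': s0 → s0
read 'b': s0 → s4
read 'c': s4 → s1
read 'b': s1 → s3
read 'b': s3 → s5
read 'a': s5 → s0
read 'a': s0 → s5
read 'c': s5 → s3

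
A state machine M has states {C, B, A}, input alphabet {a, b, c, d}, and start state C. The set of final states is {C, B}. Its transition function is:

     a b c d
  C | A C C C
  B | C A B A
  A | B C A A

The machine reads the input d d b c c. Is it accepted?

Yes

C → C → C → C → C → C
End state C is accepting.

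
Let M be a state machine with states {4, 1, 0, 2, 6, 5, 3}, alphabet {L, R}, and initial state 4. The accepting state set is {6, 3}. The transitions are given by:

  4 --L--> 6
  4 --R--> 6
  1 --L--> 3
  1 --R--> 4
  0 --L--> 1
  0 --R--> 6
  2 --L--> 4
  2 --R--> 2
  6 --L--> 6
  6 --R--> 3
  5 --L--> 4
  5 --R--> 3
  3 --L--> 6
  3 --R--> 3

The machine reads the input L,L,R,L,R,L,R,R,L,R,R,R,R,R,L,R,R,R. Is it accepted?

Yes

Trace: 4 -L-> 6 -L-> 6 -R-> 3 -L-> 6 -R-> 3 -L-> 6 -R-> 3 -R-> 3 -L-> 6 -R-> 3 -R-> 3 -R-> 3 -R-> 3 -R-> 3 -L-> 6 -R-> 3 -R-> 3 -R-> 3
End state 3 is accepting.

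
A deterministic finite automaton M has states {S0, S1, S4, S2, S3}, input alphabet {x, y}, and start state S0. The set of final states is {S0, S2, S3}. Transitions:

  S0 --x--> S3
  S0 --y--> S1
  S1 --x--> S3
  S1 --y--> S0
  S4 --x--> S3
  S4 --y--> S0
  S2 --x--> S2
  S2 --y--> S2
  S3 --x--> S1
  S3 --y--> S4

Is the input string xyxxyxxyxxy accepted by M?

Yes

start at S0
read 'x': S0 → S3
read 'y': S3 → S4
read 'x': S4 → S3
read 'x': S3 → S1
read 'y': S1 → S0
read 'x': S0 → S3
read 'x': S3 → S1
read 'y': S1 → S0
read 'x': S0 → S3
read 'x': S3 → S1
read 'y': S1 → S0
End state S0 is accepting.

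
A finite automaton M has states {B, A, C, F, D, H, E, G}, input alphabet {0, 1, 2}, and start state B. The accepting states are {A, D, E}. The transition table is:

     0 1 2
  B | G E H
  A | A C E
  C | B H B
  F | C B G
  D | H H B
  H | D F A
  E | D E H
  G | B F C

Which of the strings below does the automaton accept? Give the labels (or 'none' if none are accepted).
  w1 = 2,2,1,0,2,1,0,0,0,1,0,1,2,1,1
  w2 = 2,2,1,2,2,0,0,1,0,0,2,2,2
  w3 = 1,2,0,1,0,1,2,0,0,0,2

w1: Trace: B -2-> H -2-> A -1-> C -0-> B -2-> H -1-> F -0-> C -0-> B -0-> G -1-> F -0-> C -1-> H -2-> A -1-> C -1-> H  → end H, rejected
w2: Trace: B -2-> H -2-> A -1-> C -2-> B -2-> H -0-> D -0-> H -1-> F -0-> C -0-> B -2-> H -2-> A -2-> E  → end E, accepted
w3: Trace: B -1-> E -2-> H -0-> D -1-> H -0-> D -1-> H -2-> A -0-> A -0-> A -0-> A -2-> E  → end E, accepted

w2, w3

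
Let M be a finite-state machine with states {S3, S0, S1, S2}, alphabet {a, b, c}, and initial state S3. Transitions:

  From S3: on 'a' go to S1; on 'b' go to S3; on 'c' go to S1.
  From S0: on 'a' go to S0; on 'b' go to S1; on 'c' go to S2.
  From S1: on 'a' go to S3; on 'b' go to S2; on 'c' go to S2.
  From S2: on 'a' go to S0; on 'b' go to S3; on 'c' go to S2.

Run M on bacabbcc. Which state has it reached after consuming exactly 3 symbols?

Trace: S3 -b-> S3 -a-> S1 -c-> S2
After 3 symbols: S2.

S2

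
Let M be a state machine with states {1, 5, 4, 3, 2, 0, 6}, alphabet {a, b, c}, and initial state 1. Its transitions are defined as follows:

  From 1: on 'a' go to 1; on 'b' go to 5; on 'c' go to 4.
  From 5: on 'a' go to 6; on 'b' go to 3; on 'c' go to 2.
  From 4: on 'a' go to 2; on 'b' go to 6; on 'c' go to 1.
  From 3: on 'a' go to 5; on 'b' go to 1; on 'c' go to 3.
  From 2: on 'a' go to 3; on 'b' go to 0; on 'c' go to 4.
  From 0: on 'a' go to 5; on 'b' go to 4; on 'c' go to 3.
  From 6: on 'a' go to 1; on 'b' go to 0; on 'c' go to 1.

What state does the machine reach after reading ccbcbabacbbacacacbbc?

Trace: 1 -c-> 4 -c-> 1 -b-> 5 -c-> 2 -b-> 0 -a-> 5 -b-> 3 -a-> 5 -c-> 2 -b-> 0 -b-> 4 -a-> 2 -c-> 4 -a-> 2 -c-> 4 -a-> 2 -c-> 4 -b-> 6 -b-> 0 -c-> 3

3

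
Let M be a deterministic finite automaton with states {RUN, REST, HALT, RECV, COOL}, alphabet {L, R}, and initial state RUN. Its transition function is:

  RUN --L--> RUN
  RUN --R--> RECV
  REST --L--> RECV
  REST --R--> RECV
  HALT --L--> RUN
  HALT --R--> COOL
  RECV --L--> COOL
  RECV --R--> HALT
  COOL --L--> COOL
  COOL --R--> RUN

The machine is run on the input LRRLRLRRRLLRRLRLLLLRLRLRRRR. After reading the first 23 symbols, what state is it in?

RUN → RUN → RECV → HALT → RUN → RECV → COOL → RUN → RECV → HALT → RUN → RUN → RECV → HALT → RUN → RECV → COOL → COOL → COOL → COOL → RUN → RUN → RECV → COOL
After 23 symbols: COOL.

COOL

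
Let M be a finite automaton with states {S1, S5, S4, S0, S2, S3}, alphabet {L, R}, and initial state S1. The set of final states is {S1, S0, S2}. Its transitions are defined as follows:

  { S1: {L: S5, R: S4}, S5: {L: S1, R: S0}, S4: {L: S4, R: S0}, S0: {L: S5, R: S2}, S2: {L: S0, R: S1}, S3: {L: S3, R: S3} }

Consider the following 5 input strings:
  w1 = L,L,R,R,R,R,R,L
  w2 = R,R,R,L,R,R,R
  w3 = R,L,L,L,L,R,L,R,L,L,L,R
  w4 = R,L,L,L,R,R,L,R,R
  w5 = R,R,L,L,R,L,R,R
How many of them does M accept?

3

w1:
  start at S1
  read 'L': S1 → S5
  read 'L': S5 → S1
  read 'R': S1 → S4
  read 'R': S4 → S0
  read 'R': S0 → S2
  read 'R': S2 → S1
  read 'R': S1 → S4
  read 'L': S4 → S4
  end S4, rejected
w2:
  start at S1
  read 'R': S1 → S4
  read 'R': S4 → S0
  read 'R': S0 → S2
  read 'L': S2 → S0
  read 'R': S0 → S2
  read 'R': S2 → S1
  read 'R': S1 → S4
  end S4, rejected
w3:
  start at S1
  read 'R': S1 → S4
  read 'L': S4 → S4
  read 'L': S4 → S4
  read 'L': S4 → S4
  read 'L': S4 → S4
  read 'R': S4 → S0
  read 'L': S0 → S5
  read 'R': S5 → S0
  read 'L': S0 → S5
  read 'L': S5 → S1
  read 'L': S1 → S5
  read 'R': S5 → S0
  end S0, accepted
w4:
  start at S1
  read 'R': S1 → S4
  read 'L': S4 → S4
  read 'L': S4 → S4
  read 'L': S4 → S4
  read 'R': S4 → S0
  read 'R': S0 → S2
  read 'L': S2 → S0
  read 'R': S0 → S2
  read 'R': S2 → S1
  end S1, accepted
w5:
  start at S1
  read 'R': S1 → S4
  read 'R': S4 → S0
  read 'L': S0 → S5
  read 'L': S5 → S1
  read 'R': S1 → S4
  read 'L': S4 → S4
  read 'R': S4 → S0
  read 'R': S0 → S2
  end S2, accepted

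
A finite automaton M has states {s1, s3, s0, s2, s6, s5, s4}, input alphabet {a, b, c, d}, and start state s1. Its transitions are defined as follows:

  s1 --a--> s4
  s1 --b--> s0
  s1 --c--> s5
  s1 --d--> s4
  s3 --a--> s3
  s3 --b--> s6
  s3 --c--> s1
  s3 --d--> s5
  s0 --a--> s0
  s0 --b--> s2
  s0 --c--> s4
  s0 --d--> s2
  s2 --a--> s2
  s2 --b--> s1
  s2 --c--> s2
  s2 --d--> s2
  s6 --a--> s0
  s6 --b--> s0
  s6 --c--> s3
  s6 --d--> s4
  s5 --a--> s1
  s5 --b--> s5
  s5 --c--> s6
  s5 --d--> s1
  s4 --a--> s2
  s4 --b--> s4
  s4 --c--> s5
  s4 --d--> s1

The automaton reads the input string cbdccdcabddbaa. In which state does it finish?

s2

start at s1
read 'c': s1 → s5
read 'b': s5 → s5
read 'd': s5 → s1
read 'c': s1 → s5
read 'c': s5 → s6
read 'd': s6 → s4
read 'c': s4 → s5
read 'a': s5 → s1
read 'b': s1 → s0
read 'd': s0 → s2
read 'd': s2 → s2
read 'b': s2 → s1
read 'a': s1 → s4
read 'a': s4 → s2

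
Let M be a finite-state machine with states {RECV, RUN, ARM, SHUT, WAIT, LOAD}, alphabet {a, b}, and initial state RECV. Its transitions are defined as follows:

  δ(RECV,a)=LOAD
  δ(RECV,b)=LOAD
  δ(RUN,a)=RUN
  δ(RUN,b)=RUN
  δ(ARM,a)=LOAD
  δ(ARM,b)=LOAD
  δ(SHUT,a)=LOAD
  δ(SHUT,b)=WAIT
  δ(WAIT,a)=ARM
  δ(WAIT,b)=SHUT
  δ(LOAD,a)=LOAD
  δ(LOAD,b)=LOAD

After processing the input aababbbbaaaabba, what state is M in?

LOAD

Trace: RECV -a-> LOAD -a-> LOAD -b-> LOAD -a-> LOAD -b-> LOAD -b-> LOAD -b-> LOAD -b-> LOAD -a-> LOAD -a-> LOAD -a-> LOAD -a-> LOAD -b-> LOAD -b-> LOAD -a-> LOAD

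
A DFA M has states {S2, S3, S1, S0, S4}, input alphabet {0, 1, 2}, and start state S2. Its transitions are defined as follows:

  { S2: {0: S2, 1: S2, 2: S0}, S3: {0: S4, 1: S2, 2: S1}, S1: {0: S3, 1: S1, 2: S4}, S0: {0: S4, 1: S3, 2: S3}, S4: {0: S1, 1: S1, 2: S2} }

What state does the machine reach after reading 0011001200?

S1

start at S2
read '0': S2 → S2
read '0': S2 → S2
read '1': S2 → S2
read '1': S2 → S2
read '0': S2 → S2
read '0': S2 → S2
read '1': S2 → S2
read '2': S2 → S0
read '0': S0 → S4
read '0': S4 → S1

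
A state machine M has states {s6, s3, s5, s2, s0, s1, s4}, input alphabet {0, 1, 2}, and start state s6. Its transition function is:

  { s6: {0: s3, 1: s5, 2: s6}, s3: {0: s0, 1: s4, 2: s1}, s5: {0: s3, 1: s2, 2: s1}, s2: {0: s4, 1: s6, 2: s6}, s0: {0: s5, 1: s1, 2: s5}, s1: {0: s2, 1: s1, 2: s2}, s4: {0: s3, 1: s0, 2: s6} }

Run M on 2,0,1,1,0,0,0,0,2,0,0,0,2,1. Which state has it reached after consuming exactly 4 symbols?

start at s6
read '2': s6 → s6
read '0': s6 → s3
read '1': s3 → s4
read '1': s4 → s0
After 4 symbols: s0.

s0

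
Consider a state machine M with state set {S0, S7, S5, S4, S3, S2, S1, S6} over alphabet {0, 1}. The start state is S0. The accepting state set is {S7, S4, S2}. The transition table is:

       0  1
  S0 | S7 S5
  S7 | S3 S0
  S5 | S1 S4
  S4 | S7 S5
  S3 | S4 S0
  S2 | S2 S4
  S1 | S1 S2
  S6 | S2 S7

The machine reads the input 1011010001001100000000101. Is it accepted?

start at S0
read '1': S0 → S5
read '0': S5 → S1
read '1': S1 → S2
read '1': S2 → S4
read '0': S4 → S7
read '1': S7 → S0
read '0': S0 → S7
read '0': S7 → S3
read '0': S3 → S4
read '1': S4 → S5
read '0': S5 → S1
read '0': S1 → S1
read '1': S1 → S2
read '1': S2 → S4
read '0': S4 → S7
read '0': S7 → S3
read '0': S3 → S4
read '0': S4 → S7
read '0': S7 → S3
read '0': S3 → S4
read '0': S4 → S7
read '0': S7 → S3
read '1': S3 → S0
read '0': S0 → S7
read '1': S7 → S0
End state S0 is not accepting.

No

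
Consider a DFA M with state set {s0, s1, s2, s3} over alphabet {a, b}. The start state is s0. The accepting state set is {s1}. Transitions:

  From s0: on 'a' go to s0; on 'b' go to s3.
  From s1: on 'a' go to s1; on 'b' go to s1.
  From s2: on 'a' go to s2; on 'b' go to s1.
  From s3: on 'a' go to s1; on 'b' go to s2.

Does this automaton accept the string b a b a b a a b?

Yes

start at s0
read 'b': s0 → s3
read 'a': s3 → s1
read 'b': s1 → s1
read 'a': s1 → s1
read 'b': s1 → s1
read 'a': s1 → s1
read 'a': s1 → s1
read 'b': s1 → s1
End state s1 is accepting.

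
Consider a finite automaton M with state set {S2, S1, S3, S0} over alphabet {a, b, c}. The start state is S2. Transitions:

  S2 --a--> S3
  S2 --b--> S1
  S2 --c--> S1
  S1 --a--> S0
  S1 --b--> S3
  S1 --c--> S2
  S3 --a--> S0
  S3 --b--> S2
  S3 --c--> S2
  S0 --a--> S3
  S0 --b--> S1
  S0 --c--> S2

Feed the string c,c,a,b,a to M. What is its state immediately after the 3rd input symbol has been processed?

S2 → S1 → S2 → S3
After 3 symbols: S3.

S3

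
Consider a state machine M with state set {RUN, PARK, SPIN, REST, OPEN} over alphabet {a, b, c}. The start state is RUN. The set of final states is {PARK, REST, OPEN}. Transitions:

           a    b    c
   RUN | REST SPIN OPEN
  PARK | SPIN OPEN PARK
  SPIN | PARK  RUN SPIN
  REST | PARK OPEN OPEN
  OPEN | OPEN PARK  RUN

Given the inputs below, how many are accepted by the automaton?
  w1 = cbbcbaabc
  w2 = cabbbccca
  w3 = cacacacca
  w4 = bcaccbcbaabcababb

2

w1: Trace: RUN -c-> OPEN -b-> PARK -b-> OPEN -c-> RUN -b-> SPIN -a-> PARK -a-> SPIN -b-> RUN -c-> OPEN  → end OPEN, accepted
w2: Trace: RUN -c-> OPEN -a-> OPEN -b-> PARK -b-> OPEN -b-> PARK -c-> PARK -c-> PARK -c-> PARK -a-> SPIN  → end SPIN, rejected
w3: Trace: RUN -c-> OPEN -a-> OPEN -c-> RUN -a-> REST -c-> OPEN -a-> OPEN -c-> RUN -c-> OPEN -a-> OPEN  → end OPEN, accepted
w4: Trace: RUN -b-> SPIN -c-> SPIN -a-> PARK -c-> PARK -c-> PARK -b-> OPEN -c-> RUN -b-> SPIN -a-> PARK -a-> SPIN -b-> RUN -c-> OPEN -a-> OPEN -b-> PARK -a-> SPIN -b-> RUN -b-> SPIN  → end SPIN, rejected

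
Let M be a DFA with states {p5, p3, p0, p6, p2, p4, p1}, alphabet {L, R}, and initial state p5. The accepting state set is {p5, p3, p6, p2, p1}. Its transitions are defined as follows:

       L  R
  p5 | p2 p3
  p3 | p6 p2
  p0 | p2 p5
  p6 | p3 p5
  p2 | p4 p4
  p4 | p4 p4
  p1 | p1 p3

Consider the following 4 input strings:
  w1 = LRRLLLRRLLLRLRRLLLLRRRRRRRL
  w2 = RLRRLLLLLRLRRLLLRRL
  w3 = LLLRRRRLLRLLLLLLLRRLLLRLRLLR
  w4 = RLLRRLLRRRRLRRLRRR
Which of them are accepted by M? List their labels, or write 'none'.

none

w1: p5 → p2 → p4 → p4 → p4 → p4 → p4 → p4 → p4 → p4 → p4 → p4 → p4 → p4 → p4 → p4 → p4 → p4 → p4 → p4 → p4 → p4 → p4 → p4 → p4 → p4 → p4 → p4  → end p4, rejected
w2: p5 → p3 → p6 → p5 → p3 → p6 → p3 → p6 → p3 → p6 → p5 → p2 → p4 → p4 → p4 → p4 → p4 → p4 → p4 → p4  → end p4, rejected
w3: p5 → p2 → p4 → p4 → p4 → p4 → p4 → p4 → p4 → p4 → p4 → p4 → p4 → p4 → p4 → p4 → p4 → p4 → p4 → p4 → p4 → p4 → p4 → p4 → p4 → p4 → p4 → p4 → p4  → end p4, rejected
w4: p5 → p3 → p6 → p3 → p2 → p4 → p4 → p4 → p4 → p4 → p4 → p4 → p4 → p4 → p4 → p4 → p4 → p4 → p4  → end p4, rejected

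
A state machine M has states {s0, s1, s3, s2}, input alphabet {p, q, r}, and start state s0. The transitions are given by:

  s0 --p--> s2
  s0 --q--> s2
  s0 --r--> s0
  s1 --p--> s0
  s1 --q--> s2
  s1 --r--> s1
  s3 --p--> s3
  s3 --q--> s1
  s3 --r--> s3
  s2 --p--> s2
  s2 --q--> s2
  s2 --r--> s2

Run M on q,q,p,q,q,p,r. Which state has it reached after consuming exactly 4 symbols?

start at s0
read 'q': s0 → s2
read 'q': s2 → s2
read 'p': s2 → s2
read 'q': s2 → s2
After 4 symbols: s2.

s2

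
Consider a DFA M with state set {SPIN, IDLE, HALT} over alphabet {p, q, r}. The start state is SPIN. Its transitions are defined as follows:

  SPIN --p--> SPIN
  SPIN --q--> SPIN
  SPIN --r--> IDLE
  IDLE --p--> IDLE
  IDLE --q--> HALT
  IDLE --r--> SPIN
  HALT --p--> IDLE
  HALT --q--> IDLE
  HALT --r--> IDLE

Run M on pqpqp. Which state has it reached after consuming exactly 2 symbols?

SPIN

SPIN → SPIN → SPIN
After 2 symbols: SPIN.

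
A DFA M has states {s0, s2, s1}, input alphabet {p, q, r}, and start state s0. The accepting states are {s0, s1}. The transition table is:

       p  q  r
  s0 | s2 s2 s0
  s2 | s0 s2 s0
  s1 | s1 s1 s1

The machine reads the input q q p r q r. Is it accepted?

s0 → s2 → s2 → s0 → s0 → s2 → s0
End state s0 is accepting.

Yes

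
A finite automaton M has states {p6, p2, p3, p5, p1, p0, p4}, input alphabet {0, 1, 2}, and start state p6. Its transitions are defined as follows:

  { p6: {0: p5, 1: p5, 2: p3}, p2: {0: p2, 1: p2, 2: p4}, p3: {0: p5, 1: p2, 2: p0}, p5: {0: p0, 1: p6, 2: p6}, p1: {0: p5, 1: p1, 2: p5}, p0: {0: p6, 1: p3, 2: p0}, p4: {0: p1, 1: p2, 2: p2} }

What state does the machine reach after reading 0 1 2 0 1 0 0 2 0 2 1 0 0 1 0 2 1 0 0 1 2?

p4

p6 → p5 → p6 → p3 → p5 → p6 → p5 → p0 → p0 → p6 → p3 → p2 → p2 → p2 → p2 → p2 → p4 → p2 → p2 → p2 → p2 → p4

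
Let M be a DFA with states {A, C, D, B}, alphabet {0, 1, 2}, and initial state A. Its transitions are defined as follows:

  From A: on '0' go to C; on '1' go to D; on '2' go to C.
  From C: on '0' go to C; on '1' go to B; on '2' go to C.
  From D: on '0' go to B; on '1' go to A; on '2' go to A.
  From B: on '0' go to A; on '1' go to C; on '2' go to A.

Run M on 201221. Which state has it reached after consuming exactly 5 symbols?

Trace: A -2-> C -0-> C -1-> B -2-> A -2-> C
After 5 symbols: C.

C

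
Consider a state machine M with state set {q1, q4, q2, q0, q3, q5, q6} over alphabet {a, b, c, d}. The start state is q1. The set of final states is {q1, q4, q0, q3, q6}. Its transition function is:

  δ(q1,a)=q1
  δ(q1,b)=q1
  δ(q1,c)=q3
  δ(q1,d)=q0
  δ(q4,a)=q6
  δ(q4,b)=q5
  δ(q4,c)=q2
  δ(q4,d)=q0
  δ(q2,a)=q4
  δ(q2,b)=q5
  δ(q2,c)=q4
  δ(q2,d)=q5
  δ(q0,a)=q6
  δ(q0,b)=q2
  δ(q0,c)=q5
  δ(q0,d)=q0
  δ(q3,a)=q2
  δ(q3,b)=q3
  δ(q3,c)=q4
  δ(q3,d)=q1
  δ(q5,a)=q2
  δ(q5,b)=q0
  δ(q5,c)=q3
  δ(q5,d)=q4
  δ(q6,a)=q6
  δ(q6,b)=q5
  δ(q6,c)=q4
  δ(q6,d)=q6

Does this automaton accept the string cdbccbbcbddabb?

q1 → q3 → q1 → q1 → q3 → q4 → q5 → q0 → q5 → q0 → q0 → q0 → q6 → q5 → q0
End state q0 is accepting.

Yes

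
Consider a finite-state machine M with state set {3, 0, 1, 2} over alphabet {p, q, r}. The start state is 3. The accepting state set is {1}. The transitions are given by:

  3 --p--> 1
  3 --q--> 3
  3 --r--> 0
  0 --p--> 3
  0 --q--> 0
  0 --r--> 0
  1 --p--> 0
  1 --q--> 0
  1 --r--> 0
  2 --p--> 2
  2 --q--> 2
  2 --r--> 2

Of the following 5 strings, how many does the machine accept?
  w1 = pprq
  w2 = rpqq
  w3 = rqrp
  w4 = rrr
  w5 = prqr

0

w1: Trace: 3 -p-> 1 -p-> 0 -r-> 0 -q-> 0  → end 0, rejected
w2: Trace: 3 -r-> 0 -p-> 3 -q-> 3 -q-> 3  → end 3, rejected
w3: Trace: 3 -r-> 0 -q-> 0 -r-> 0 -p-> 3  → end 3, rejected
w4: Trace: 3 -r-> 0 -r-> 0 -r-> 0  → end 0, rejected
w5: Trace: 3 -p-> 1 -r-> 0 -q-> 0 -r-> 0  → end 0, rejected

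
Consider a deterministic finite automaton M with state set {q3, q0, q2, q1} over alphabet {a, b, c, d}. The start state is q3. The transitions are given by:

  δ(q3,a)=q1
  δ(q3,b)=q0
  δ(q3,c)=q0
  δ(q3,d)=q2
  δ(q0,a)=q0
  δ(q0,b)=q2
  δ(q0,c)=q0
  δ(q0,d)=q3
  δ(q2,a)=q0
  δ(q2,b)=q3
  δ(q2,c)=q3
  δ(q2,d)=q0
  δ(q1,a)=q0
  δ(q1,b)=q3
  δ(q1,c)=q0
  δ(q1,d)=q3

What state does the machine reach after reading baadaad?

q3

Trace: q3 -b-> q0 -a-> q0 -a-> q0 -d-> q3 -a-> q1 -a-> q0 -d-> q3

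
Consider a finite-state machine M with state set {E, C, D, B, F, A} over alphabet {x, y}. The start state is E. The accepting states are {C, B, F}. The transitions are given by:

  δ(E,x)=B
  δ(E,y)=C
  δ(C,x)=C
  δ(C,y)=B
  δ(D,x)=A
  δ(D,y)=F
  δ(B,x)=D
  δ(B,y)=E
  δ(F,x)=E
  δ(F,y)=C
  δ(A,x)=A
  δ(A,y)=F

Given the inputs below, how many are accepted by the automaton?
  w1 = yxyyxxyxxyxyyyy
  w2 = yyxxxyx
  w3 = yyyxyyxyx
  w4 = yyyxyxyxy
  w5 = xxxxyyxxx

w1: Trace: E -y-> C -x-> C -y-> B -y-> E -x-> B -x-> D -y-> F -x-> E -x-> B -y-> E -x-> B -y-> E -y-> C -y-> B -y-> E  → end E, rejected
w2: Trace: E -y-> C -y-> B -x-> D -x-> A -x-> A -y-> F -x-> E  → end E, rejected
w3: Trace: E -y-> C -y-> B -y-> E -x-> B -y-> E -y-> C -x-> C -y-> B -x-> D  → end D, rejected
w4: Trace: E -y-> C -y-> B -y-> E -x-> B -y-> E -x-> B -y-> E -x-> B -y-> E  → end E, rejected
w5: Trace: E -x-> B -x-> D -x-> A -x-> A -y-> F -y-> C -x-> C -x-> C -x-> C  → end C, accepted

1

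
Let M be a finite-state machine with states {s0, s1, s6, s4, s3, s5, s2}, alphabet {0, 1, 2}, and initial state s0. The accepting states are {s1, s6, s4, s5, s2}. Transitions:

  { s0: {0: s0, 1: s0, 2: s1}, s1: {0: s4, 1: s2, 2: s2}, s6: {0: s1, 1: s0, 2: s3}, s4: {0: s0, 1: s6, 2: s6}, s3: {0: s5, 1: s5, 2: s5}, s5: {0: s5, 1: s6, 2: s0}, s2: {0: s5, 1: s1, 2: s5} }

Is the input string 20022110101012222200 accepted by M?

s0 → s1 → s4 → s0 → s1 → s2 → s1 → s2 → s5 → s6 → s1 → s2 → s5 → s6 → s3 → s5 → s0 → s1 → s2 → s5 → s5
End state s5 is accepting.

Yes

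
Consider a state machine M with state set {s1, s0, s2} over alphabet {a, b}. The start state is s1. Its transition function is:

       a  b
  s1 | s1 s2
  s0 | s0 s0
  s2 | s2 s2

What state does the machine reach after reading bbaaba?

s1 → s2 → s2 → s2 → s2 → s2 → s2

s2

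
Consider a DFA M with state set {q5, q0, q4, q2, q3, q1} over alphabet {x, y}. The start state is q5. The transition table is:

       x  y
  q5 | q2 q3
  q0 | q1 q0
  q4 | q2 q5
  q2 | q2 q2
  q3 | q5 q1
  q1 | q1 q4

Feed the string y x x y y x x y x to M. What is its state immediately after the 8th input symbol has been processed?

Trace: q5 -y-> q3 -x-> q5 -x-> q2 -y-> q2 -y-> q2 -x-> q2 -x-> q2 -y-> q2
After 8 symbols: q2.

q2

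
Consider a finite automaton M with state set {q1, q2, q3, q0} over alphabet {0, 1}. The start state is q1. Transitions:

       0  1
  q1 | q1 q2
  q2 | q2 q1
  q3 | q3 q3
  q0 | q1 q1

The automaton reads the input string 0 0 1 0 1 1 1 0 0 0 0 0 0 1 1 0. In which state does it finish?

start at q1
read '0': q1 → q1
read '0': q1 → q1
read '1': q1 → q2
read '0': q2 → q2
read '1': q2 → q1
read '1': q1 → q2
read '1': q2 → q1
read '0': q1 → q1
read '0': q1 → q1
read '0': q1 → q1
read '0': q1 → q1
read '0': q1 → q1
read '0': q1 → q1
read '1': q1 → q2
read '1': q2 → q1
read '0': q1 → q1

q1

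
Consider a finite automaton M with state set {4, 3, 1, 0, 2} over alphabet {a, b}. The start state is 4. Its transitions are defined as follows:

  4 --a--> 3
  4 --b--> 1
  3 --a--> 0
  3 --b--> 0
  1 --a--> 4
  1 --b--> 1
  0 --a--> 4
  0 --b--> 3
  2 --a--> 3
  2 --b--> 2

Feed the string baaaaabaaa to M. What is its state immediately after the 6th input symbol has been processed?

3

Trace: 4 -b-> 1 -a-> 4 -a-> 3 -a-> 0 -a-> 4 -a-> 3
After 6 symbols: 3.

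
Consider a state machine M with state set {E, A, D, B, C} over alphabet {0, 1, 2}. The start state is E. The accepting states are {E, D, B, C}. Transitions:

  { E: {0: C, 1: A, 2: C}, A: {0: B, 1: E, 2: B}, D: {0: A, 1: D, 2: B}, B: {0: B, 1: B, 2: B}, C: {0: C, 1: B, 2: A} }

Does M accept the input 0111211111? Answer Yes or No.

Trace: E -0-> C -1-> B -1-> B -1-> B -2-> B -1-> B -1-> B -1-> B -1-> B -1-> B
End state B is accepting.

Yes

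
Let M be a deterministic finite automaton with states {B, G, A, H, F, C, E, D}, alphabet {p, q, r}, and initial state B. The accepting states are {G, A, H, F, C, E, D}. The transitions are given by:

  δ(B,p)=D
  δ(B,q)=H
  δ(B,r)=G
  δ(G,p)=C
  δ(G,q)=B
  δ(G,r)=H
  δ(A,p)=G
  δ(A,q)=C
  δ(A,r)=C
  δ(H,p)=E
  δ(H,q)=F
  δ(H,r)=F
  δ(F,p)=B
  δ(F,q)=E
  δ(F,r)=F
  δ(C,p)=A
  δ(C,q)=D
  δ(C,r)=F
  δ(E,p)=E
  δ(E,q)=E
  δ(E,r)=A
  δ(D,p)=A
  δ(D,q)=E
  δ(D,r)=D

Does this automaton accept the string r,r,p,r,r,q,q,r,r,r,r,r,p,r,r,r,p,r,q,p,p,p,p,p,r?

start at B
read 'r': B → G
read 'r': G → H
read 'p': H → E
read 'r': E → A
read 'r': A → C
read 'q': C → D
read 'q': D → E
read 'r': E → A
read 'r': A → C
read 'r': C → F
read 'r': F → F
read 'r': F → F
read 'p': F → B
read 'r': B → G
read 'r': G → H
read 'r': H → F
read 'p': F → B
read 'r': B → G
read 'q': G → B
read 'p': B → D
read 'p': D → A
read 'p': A → G
read 'p': G → C
read 'p': C → A
read 'r': A → C
End state C is accepting.

Yes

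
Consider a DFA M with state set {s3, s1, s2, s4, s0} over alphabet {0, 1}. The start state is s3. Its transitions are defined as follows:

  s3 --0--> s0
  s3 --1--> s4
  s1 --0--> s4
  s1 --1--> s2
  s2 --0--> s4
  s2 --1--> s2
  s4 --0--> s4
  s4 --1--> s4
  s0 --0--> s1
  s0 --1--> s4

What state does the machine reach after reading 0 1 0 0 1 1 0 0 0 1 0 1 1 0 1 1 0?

s4

Trace: s3 -0-> s0 -1-> s4 -0-> s4 -0-> s4 -1-> s4 -1-> s4 -0-> s4 -0-> s4 -0-> s4 -1-> s4 -0-> s4 -1-> s4 -1-> s4 -0-> s4 -1-> s4 -1-> s4 -0-> s4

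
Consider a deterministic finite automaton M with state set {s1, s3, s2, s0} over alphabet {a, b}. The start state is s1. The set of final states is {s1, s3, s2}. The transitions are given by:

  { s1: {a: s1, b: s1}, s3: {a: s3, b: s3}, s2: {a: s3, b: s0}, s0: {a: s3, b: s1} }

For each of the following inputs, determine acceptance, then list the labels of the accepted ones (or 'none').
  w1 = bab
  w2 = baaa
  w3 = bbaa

w1:
  start at s1
  read 'b': s1 → s1
  read 'a': s1 → s1
  read 'b': s1 → s1
  end s1, accepted
w2:
  start at s1
  read 'b': s1 → s1
  read 'a': s1 → s1
  read 'a': s1 → s1
  read 'a': s1 → s1
  end s1, accepted
w3:
  start at s1
  read 'b': s1 → s1
  read 'b': s1 → s1
  read 'a': s1 → s1
  read 'a': s1 → s1
  end s1, accepted

w1, w2, w3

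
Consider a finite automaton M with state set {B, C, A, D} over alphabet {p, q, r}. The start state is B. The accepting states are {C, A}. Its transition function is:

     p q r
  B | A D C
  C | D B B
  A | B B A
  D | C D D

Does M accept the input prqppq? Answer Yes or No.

No

Trace: B -p-> A -r-> A -q-> B -p-> A -p-> B -q-> D
End state D is not accepting.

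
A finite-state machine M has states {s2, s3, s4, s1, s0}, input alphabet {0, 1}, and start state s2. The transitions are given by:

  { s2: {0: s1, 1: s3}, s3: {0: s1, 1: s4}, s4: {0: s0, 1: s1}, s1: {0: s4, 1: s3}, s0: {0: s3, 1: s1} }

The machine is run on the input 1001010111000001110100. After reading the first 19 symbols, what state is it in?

s0

Trace: s2 -1-> s3 -0-> s1 -0-> s4 -1-> s1 -0-> s4 -1-> s1 -0-> s4 -1-> s1 -1-> s3 -1-> s4 -0-> s0 -0-> s3 -0-> s1 -0-> s4 -0-> s0 -1-> s1 -1-> s3 -1-> s4 -0-> s0
After 19 symbols: s0.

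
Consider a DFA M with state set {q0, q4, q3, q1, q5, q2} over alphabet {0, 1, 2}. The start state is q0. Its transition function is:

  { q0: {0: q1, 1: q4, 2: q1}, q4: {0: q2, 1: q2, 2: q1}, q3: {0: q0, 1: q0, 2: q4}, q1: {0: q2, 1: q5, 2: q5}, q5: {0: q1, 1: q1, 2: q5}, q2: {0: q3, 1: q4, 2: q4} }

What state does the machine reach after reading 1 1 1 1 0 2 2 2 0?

q1

Trace: q0 -1-> q4 -1-> q2 -1-> q4 -1-> q2 -0-> q3 -2-> q4 -2-> q1 -2-> q5 -0-> q1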